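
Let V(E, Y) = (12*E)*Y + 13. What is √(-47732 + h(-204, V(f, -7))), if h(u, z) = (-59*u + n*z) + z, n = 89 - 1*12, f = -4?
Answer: I*√8474 ≈ 92.054*I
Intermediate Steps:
n = 77 (n = 89 - 12 = 77)
V(E, Y) = 13 + 12*E*Y (V(E, Y) = 12*E*Y + 13 = 13 + 12*E*Y)
h(u, z) = -59*u + 78*z (h(u, z) = (-59*u + 77*z) + z = -59*u + 78*z)
√(-47732 + h(-204, V(f, -7))) = √(-47732 + (-59*(-204) + 78*(13 + 12*(-4)*(-7)))) = √(-47732 + (12036 + 78*(13 + 336))) = √(-47732 + (12036 + 78*349)) = √(-47732 + (12036 + 27222)) = √(-47732 + 39258) = √(-8474) = I*√8474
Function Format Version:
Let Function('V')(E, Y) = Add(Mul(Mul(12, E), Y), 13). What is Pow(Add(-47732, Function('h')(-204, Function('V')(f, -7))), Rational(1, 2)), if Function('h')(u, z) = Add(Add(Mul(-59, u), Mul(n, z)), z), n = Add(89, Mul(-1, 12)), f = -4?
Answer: Mul(I, Pow(8474, Rational(1, 2))) ≈ Mul(92.054, I)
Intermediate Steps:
n = 77 (n = Add(89, -12) = 77)
Function('V')(E, Y) = Add(13, Mul(12, E, Y)) (Function('V')(E, Y) = Add(Mul(12, E, Y), 13) = Add(13, Mul(12, E, Y)))
Function('h')(u, z) = Add(Mul(-59, u), Mul(78, z)) (Function('h')(u, z) = Add(Add(Mul(-59, u), Mul(77, z)), z) = Add(Mul(-59, u), Mul(78, z)))
Pow(Add(-47732, Function('h')(-204, Function('V')(f, -7))), Rational(1, 2)) = Pow(Add(-47732, Add(Mul(-59, -204), Mul(78, Add(13, Mul(12, -4, -7))))), Rational(1, 2)) = Pow(Add(-47732, Add(12036, Mul(78, Add(13, 336)))), Rational(1, 2)) = Pow(Add(-47732, Add(12036, Mul(78, 349))), Rational(1, 2)) = Pow(Add(-47732, Add(12036, 27222)), Rational(1, 2)) = Pow(Add(-47732, 39258), Rational(1, 2)) = Pow(-8474, Rational(1, 2)) = Mul(I, Pow(8474, Rational(1, 2)))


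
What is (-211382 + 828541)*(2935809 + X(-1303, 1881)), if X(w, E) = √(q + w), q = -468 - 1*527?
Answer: 1811860946631 + 617159*I*√2298 ≈ 1.8119e+12 + 2.9585e+7*I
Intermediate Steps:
q = -995 (q = -468 - 527 = -995)
X(w, E) = √(-995 + w)
(-211382 + 828541)*(2935809 + X(-1303, 1881)) = (-211382 + 828541)*(2935809 + √(-995 - 1303)) = 617159*(2935809 + √(-2298)) = 617159*(2935809 + I*√2298) = 1811860946631 + 617159*I*√2298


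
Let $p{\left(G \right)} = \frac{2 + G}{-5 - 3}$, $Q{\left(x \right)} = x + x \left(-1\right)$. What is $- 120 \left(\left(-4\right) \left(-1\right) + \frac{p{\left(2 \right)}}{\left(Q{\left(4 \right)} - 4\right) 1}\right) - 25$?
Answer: $-520$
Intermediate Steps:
$Q{\left(x \right)} = 0$ ($Q{\left(x \right)} = x - x = 0$)
$p{\left(G \right)} = - \frac{1}{4} - \frac{G}{8}$ ($p{\left(G \right)} = \frac{2 + G}{-8} = \left(2 + G\right) \left(- \frac{1}{8}\right) = - \frac{1}{4} - \frac{G}{8}$)
$- 120 \left(\left(-4\right) \left(-1\right) + \frac{p{\left(2 \right)}}{\left(Q{\left(4 \right)} - 4\right) 1}\right) - 25 = - 120 \left(\left(-4\right) \left(-1\right) + \frac{- \frac{1}{4} - \frac{1}{4}}{\left(0 - 4\right) 1}\right) - 25 = - 120 \left(4 + \frac{- \frac{1}{4} - \frac{1}{4}}{\left(-4\right) 1}\right) - 25 = - 120 \left(4 - \frac{1}{2 \left(-4\right)}\right) - 25 = - 120 \left(4 - - \frac{1}{8}\right) - 25 = - 120 \left(4 + \frac{1}{8}\right) - 25 = \left(-120\right) \frac{33}{8} - 25 = -495 - 25 = -520$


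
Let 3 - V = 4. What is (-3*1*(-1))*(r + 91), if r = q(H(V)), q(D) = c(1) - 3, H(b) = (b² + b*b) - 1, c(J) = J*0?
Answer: 264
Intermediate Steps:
c(J) = 0
V = -1 (V = 3 - 1*4 = 3 - 4 = -1)
H(b) = -1 + 2*b² (H(b) = (b² + b²) - 1 = 2*b² - 1 = -1 + 2*b²)
q(D) = -3 (q(D) = 0 - 3 = -3)
r = -3
(-3*1*(-1))*(r + 91) = (-3*1*(-1))*(-3 + 91) = -3*(-1)*88 = 3*88 = 264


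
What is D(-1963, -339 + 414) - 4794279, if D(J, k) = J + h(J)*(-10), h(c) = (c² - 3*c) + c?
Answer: -43369192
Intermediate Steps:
h(c) = c² - 2*c
D(J, k) = J - 10*J*(-2 + J) (D(J, k) = J + (J*(-2 + J))*(-10) = J - 10*J*(-2 + J))
D(-1963, -339 + 414) - 4794279 = -1963*(21 - 10*(-1963)) - 4794279 = -1963*(21 + 19630) - 4794279 = -1963*19651 - 4794279 = -38574913 - 4794279 = -43369192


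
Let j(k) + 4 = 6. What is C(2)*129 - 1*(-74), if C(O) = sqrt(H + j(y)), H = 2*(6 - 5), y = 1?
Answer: 332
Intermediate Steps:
H = 2 (H = 2*1 = 2)
j(k) = 2 (j(k) = -4 + 6 = 2)
C(O) = 2 (C(O) = sqrt(2 + 2) = sqrt(4) = 2)
C(2)*129 - 1*(-74) = 2*129 - 1*(-74) = 258 + 74 = 332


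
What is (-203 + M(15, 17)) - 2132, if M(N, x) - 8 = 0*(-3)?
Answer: -2327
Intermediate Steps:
M(N, x) = 8 (M(N, x) = 8 + 0*(-3) = 8 + 0 = 8)
(-203 + M(15, 17)) - 2132 = (-203 + 8) - 2132 = -195 - 2132 = -2327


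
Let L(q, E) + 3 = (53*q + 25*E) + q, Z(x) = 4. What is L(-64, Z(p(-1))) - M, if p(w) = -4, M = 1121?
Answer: -4480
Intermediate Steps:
L(q, E) = -3 + 25*E + 54*q (L(q, E) = -3 + ((53*q + 25*E) + q) = -3 + ((25*E + 53*q) + q) = -3 + (25*E + 54*q) = -3 + 25*E + 54*q)
L(-64, Z(p(-1))) - M = (-3 + 25*4 + 54*(-64)) - 1*1121 = (-3 + 100 - 3456) - 1121 = -3359 - 1121 = -4480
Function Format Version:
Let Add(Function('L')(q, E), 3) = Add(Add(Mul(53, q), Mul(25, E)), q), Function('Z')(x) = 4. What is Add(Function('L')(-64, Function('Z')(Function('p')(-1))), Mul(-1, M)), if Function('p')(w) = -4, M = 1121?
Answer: -4480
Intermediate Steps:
Function('L')(q, E) = Add(-3, Mul(25, E), Mul(54, q)) (Function('L')(q, E) = Add(-3, Add(Add(Mul(53, q), Mul(25, E)), q)) = Add(-3, Add(Add(Mul(25, E), Mul(53, q)), q)) = Add(-3, Add(Mul(25, E), Mul(54, q))) = Add(-3, Mul(25, E), Mul(54, q)))
Add(Function('L')(-64, Function('Z')(Function('p')(-1))), Mul(-1, M)) = Add(Add(-3, Mul(25, 4), Mul(54, -64)), Mul(-1, 1121)) = Add(Add(-3, 100, -3456), -1121) = Add(-3359, -1121) = -4480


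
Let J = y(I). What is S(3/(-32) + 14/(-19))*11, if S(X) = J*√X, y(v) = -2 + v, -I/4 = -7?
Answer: 143*I*√19190/76 ≈ 260.65*I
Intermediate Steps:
I = 28 (I = -4*(-7) = 28)
J = 26 (J = -2 + 28 = 26)
S(X) = 26*√X
S(3/(-32) + 14/(-19))*11 = (26*√(3/(-32) + 14/(-19)))*11 = (26*√(3*(-1/32) + 14*(-1/19)))*11 = (26*√(-3/32 - 14/19))*11 = (26*√(-505/608))*11 = (26*(I*√19190/152))*11 = (13*I*√19190/76)*11 = 143*I*√19190/76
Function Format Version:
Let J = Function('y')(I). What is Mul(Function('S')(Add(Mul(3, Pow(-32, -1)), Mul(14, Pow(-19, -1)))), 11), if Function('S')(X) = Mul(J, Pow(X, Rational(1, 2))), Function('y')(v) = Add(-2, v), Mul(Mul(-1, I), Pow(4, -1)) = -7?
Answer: Mul(Rational(143, 76), I, Pow(19190, Rational(1, 2))) ≈ Mul(260.65, I)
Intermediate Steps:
I = 28 (I = Mul(-4, -7) = 28)
J = 26 (J = Add(-2, 28) = 26)
Function('S')(X) = Mul(26, Pow(X, Rational(1, 2)))
Mul(Function('S')(Add(Mul(3, Pow(-32, -1)), Mul(14, Pow(-19, -1)))), 11) = Mul(Mul(26, Pow(Add(Mul(3, Pow(-32, -1)), Mul(14, Pow(-19, -1))), Rational(1, 2))), 11) = Mul(Mul(26, Pow(Add(Mul(3, Rational(-1, 32)), Mul(14, Rational(-1, 19))), Rational(1, 2))), 11) = Mul(Mul(26, Pow(Add(Rational(-3, 32), Rational(-14, 19)), Rational(1, 2))), 11) = Mul(Mul(26, Pow(Rational(-505, 608), Rational(1, 2))), 11) = Mul(Mul(26, Mul(Rational(1, 152), I, Pow(19190, Rational(1, 2)))), 11) = Mul(Mul(Rational(13, 76), I, Pow(19190, Rational(1, 2))), 11) = Mul(Rational(143, 76), I, Pow(19190, Rational(1, 2)))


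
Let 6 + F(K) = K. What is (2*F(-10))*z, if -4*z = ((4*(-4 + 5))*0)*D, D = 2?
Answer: 0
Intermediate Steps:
F(K) = -6 + K
z = 0 (z = -(4*(-4 + 5))*0*2/4 = -(4*1)*0*2/4 = -4*0*2/4 = -0*2 = -1/4*0 = 0)
(2*F(-10))*z = (2*(-6 - 10))*0 = (2*(-16))*0 = -32*0 = 0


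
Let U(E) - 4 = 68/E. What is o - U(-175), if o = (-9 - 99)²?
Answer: 2040568/175 ≈ 11660.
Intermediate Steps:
U(E) = 4 + 68/E
o = 11664 (o = (-108)² = 11664)
o - U(-175) = 11664 - (4 + 68/(-175)) = 11664 - (4 + 68*(-1/175)) = 11664 - (4 - 68/175) = 11664 - 1*632/175 = 11664 - 632/175 = 2040568/175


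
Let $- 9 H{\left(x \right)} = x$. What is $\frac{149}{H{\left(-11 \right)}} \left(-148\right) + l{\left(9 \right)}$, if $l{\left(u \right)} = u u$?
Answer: $- \frac{197577}{11} \approx -17962.0$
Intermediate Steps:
$H{\left(x \right)} = - \frac{x}{9}$
$l{\left(u \right)} = u^{2}$
$\frac{149}{H{\left(-11 \right)}} \left(-148\right) + l{\left(9 \right)} = \frac{149}{\left(- \frac{1}{9}\right) \left(-11\right)} \left(-148\right) + 9^{2} = \frac{149}{\frac{11}{9}} \left(-148\right) + 81 = 149 \cdot \frac{9}{11} \left(-148\right) + 81 = \frac{1341}{11} \left(-148\right) + 81 = - \frac{198468}{11} + 81 = - \frac{197577}{11}$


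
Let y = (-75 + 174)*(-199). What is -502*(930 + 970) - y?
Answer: -934099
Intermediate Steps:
y = -19701 (y = 99*(-199) = -19701)
-502*(930 + 970) - y = -502*(930 + 970) - 1*(-19701) = -502*1900 + 19701 = -953800 + 19701 = -934099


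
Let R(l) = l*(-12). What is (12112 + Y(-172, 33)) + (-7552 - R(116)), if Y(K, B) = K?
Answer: 5780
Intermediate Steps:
R(l) = -12*l
(12112 + Y(-172, 33)) + (-7552 - R(116)) = (12112 - 172) + (-7552 - (-12)*116) = 11940 + (-7552 - 1*(-1392)) = 11940 + (-7552 + 1392) = 11940 - 6160 = 5780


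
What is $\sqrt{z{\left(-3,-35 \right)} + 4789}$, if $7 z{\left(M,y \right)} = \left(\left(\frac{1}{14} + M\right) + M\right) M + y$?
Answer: $\frac{\sqrt{938162}}{14} \approx 69.185$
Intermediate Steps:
$z{\left(M,y \right)} = \frac{y}{7} + \frac{M \left(\frac{1}{14} + 2 M\right)}{7}$ ($z{\left(M,y \right)} = \frac{\left(\left(\frac{1}{14} + M\right) + M\right) M + y}{7} = \frac{\left(\frac{1}{14} + 2 M\right) M + y}{7} = \frac{M \left(\frac{1}{14} + 2 M\right) + y}{7} = \frac{y + M \left(\frac{1}{14} + 2 M\right)}{7} = \frac{y}{7} + \frac{M \left(\frac{1}{14} + 2 M\right)}{7}$)
$\sqrt{z{\left(-3,-35 \right)} + 4789} = \sqrt{\left(\frac{1}{7} \left(-35\right) + \frac{1}{98} \left(-3\right) + \frac{2 \left(-3\right)^{2}}{7}\right) + 4789} = \sqrt{\left(-5 - \frac{3}{98} + \frac{2}{7} \cdot 9\right) + 4789} = \sqrt{\left(-5 - \frac{3}{98} + \frac{18}{7}\right) + 4789} = \sqrt{- \frac{241}{98} + 4789} = \sqrt{\frac{469081}{98}} = \frac{\sqrt{938162}}{14}$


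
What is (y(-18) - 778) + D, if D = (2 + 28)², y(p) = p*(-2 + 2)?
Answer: 122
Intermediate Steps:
y(p) = 0 (y(p) = p*0 = 0)
D = 900 (D = 30² = 900)
(y(-18) - 778) + D = (0 - 778) + 900 = -778 + 900 = 122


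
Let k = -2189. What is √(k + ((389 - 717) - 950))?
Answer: I*√3467 ≈ 58.881*I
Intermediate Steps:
√(k + ((389 - 717) - 950)) = √(-2189 + ((389 - 717) - 950)) = √(-2189 + (-328 - 950)) = √(-2189 - 1278) = √(-3467) = I*√3467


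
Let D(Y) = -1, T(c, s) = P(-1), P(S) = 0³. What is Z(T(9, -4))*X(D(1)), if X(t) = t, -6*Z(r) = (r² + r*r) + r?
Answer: 0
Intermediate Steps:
P(S) = 0
T(c, s) = 0
Z(r) = -r²/3 - r/6 (Z(r) = -((r² + r*r) + r)/6 = -((r² + r²) + r)/6 = -(2*r² + r)/6 = -(r + 2*r²)/6 = -r²/3 - r/6)
Z(T(9, -4))*X(D(1)) = -⅙*0*(1 + 2*0)*(-1) = -⅙*0*(1 + 0)*(-1) = -⅙*0*1*(-1) = 0*(-1) = 0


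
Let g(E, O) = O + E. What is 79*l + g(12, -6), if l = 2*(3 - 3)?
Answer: 6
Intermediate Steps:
g(E, O) = E + O
l = 0 (l = 2*0 = 0)
79*l + g(12, -6) = 79*0 + (12 - 6) = 0 + 6 = 6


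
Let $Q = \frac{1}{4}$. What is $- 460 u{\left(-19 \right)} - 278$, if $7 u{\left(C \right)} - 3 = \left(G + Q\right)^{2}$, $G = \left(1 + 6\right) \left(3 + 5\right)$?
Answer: $- \frac{833597}{4} \approx -2.084 \cdot 10^{5}$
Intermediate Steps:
$Q = \frac{1}{4} \approx 0.25$
$G = 56$ ($G = 7 \cdot 8 = 56$)
$u{\left(C \right)} = \frac{7239}{16}$ ($u{\left(C \right)} = \frac{3}{7} + \frac{\left(56 + \frac{1}{4}\right)^{2}}{7} = \frac{3}{7} + \frac{\left(\frac{225}{4}\right)^{2}}{7} = \frac{3}{7} + \frac{1}{7} \cdot \frac{50625}{16} = \frac{3}{7} + \frac{50625}{112} = \frac{7239}{16}$)
$- 460 u{\left(-19 \right)} - 278 = \left(-460\right) \frac{7239}{16} - 278 = - \frac{832485}{4} - 278 = - \frac{833597}{4}$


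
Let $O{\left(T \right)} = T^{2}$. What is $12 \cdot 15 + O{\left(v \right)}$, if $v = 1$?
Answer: $181$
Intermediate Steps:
$12 \cdot 15 + O{\left(v \right)} = 12 \cdot 15 + 1^{2} = 180 + 1 = 181$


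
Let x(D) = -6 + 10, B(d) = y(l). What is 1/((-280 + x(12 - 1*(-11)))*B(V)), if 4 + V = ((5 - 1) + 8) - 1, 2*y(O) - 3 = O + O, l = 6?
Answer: -1/2070 ≈ -0.00048309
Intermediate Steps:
y(O) = 3/2 + O (y(O) = 3/2 + (O + O)/2 = 3/2 + (2*O)/2 = 3/2 + O)
V = 7 (V = -4 + (((5 - 1) + 8) - 1) = -4 + ((4 + 8) - 1) = -4 + (12 - 1) = -4 + 11 = 7)
B(d) = 15/2 (B(d) = 3/2 + 6 = 15/2)
x(D) = 4
1/((-280 + x(12 - 1*(-11)))*B(V)) = 1/((-280 + 4)*(15/2)) = 1/(-276*15/2) = 1/(-2070) = -1/2070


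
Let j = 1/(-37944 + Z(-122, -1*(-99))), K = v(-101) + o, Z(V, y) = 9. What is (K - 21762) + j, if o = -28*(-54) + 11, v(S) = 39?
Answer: -766287001/37935 ≈ -20200.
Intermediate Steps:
o = 1523 (o = 1512 + 11 = 1523)
K = 1562 (K = 39 + 1523 = 1562)
j = -1/37935 (j = 1/(-37944 + 9) = 1/(-37935) = -1/37935 ≈ -2.6361e-5)
(K - 21762) + j = (1562 - 21762) - 1/37935 = -20200 - 1/37935 = -766287001/37935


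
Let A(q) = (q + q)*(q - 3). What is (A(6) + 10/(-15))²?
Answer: 11236/9 ≈ 1248.4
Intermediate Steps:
A(q) = 2*q*(-3 + q) (A(q) = (2*q)*(-3 + q) = 2*q*(-3 + q))
(A(6) + 10/(-15))² = (2*6*(-3 + 6) + 10/(-15))² = (2*6*3 + 10*(-1/15))² = (36 - ⅔)² = (106/3)² = 11236/9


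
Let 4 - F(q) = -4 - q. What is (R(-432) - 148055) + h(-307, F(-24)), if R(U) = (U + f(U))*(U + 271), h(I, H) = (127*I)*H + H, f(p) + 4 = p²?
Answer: -29500515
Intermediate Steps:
f(p) = -4 + p²
F(q) = 8 + q (F(q) = 4 - (-4 - q) = 4 + (4 + q) = 8 + q)
h(I, H) = H + 127*H*I (h(I, H) = 127*H*I + H = H + 127*H*I)
R(U) = (271 + U)*(-4 + U + U²) (R(U) = (U + (-4 + U²))*(U + 271) = (-4 + U + U²)*(271 + U) = (271 + U)*(-4 + U + U²))
(R(-432) - 148055) + h(-307, F(-24)) = ((-1084 + (-432)³ + 267*(-432) + 272*(-432)²) - 148055) + (8 - 24)*(1 + 127*(-307)) = ((-1084 - 80621568 - 115344 + 272*186624) - 148055) - 16*(1 - 38989) = ((-1084 - 80621568 - 115344 + 50761728) - 148055) - 16*(-38988) = (-29976268 - 148055) + 623808 = -30124323 + 623808 = -29500515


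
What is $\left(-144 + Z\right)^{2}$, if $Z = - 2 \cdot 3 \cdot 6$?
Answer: $32400$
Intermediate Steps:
$Z = -36$ ($Z = \left(-2\right) 18 = -36$)
$\left(-144 + Z\right)^{2} = \left(-144 - 36\right)^{2} = \left(-180\right)^{2} = 32400$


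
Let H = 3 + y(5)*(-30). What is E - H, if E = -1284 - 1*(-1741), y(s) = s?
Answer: 604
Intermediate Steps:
E = 457 (E = -1284 + 1741 = 457)
H = -147 (H = 3 + 5*(-30) = 3 - 150 = -147)
E - H = 457 - 1*(-147) = 457 + 147 = 604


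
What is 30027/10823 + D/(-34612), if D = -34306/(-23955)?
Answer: 732233206723/263931734370 ≈ 2.7743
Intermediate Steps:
D = 34306/23955 (D = -34306*(-1/23955) = 34306/23955 ≈ 1.4321)
30027/10823 + D/(-34612) = 30027/10823 + (34306/23955)/(-34612) = 30027*(1/10823) + (34306/23955)*(-1/34612) = 30027/10823 - 1009/24386190 = 732233206723/263931734370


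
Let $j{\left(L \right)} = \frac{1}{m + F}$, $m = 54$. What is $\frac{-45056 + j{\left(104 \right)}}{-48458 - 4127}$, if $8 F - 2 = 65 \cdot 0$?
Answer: $\frac{9777148}{11410945} \approx 0.85682$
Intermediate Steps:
$F = \frac{1}{4}$ ($F = \frac{1}{4} + \frac{65 \cdot 0}{8} = \frac{1}{4} + \frac{1}{8} \cdot 0 = \frac{1}{4} + 0 = \frac{1}{4} \approx 0.25$)
$j{\left(L \right)} = \frac{4}{217}$ ($j{\left(L \right)} = \frac{1}{54 + \frac{1}{4}} = \frac{1}{\frac{217}{4}} = \frac{4}{217}$)
$\frac{-45056 + j{\left(104 \right)}}{-48458 - 4127} = \frac{-45056 + \frac{4}{217}}{-48458 - 4127} = - \frac{9777148}{217 \left(-52585\right)} = \left(- \frac{9777148}{217}\right) \left(- \frac{1}{52585}\right) = \frac{9777148}{11410945}$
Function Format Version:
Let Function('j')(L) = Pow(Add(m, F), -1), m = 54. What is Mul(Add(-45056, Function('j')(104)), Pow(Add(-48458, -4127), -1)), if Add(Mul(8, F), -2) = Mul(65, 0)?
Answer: Rational(9777148, 11410945) ≈ 0.85682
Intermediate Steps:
F = Rational(1, 4) (F = Add(Rational(1, 4), Mul(Rational(1, 8), Mul(65, 0))) = Add(Rational(1, 4), Mul(Rational(1, 8), 0)) = Add(Rational(1, 4), 0) = Rational(1, 4) ≈ 0.25000)
Function('j')(L) = Rational(4, 217) (Function('j')(L) = Pow(Add(54, Rational(1, 4)), -1) = Pow(Rational(217, 4), -1) = Rational(4, 217))
Mul(Add(-45056, Function('j')(104)), Pow(Add(-48458, -4127), -1)) = Mul(Add(-45056, Rational(4, 217)), Pow(Add(-48458, -4127), -1)) = Mul(Rational(-9777148, 217), Pow(-52585, -1)) = Mul(Rational(-9777148, 217), Rational(-1, 52585)) = Rational(9777148, 11410945)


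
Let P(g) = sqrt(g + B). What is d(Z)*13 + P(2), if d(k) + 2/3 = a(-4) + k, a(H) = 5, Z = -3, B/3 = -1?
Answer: 52/3 + I ≈ 17.333 + 1.0*I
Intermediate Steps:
B = -3 (B = 3*(-1) = -3)
P(g) = sqrt(-3 + g) (P(g) = sqrt(g - 3) = sqrt(-3 + g))
d(k) = 13/3 + k (d(k) = -2/3 + (5 + k) = 13/3 + k)
d(Z)*13 + P(2) = (13/3 - 3)*13 + sqrt(-3 + 2) = (4/3)*13 + sqrt(-1) = 52/3 + I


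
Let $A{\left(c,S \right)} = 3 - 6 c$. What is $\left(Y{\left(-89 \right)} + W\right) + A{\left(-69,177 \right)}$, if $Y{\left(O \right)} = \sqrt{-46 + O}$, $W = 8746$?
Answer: $9163 + 3 i \sqrt{15} \approx 9163.0 + 11.619 i$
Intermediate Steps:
$\left(Y{\left(-89 \right)} + W\right) + A{\left(-69,177 \right)} = \left(\sqrt{-46 - 89} + 8746\right) + \left(3 - -414\right) = \left(\sqrt{-135} + 8746\right) + \left(3 + 414\right) = \left(3 i \sqrt{15} + 8746\right) + 417 = \left(8746 + 3 i \sqrt{15}\right) + 417 = 9163 + 3 i \sqrt{15}$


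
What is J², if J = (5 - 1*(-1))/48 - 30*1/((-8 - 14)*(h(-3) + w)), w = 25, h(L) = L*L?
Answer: 61009/2238016 ≈ 0.027260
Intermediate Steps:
h(L) = L²
J = 247/1496 (J = (5 - 1*(-1))/48 - 30*1/((-8 - 14)*((-3)² + 25)) = (5 + 1)*(1/48) - 30*(-1/(22*(9 + 25))) = 6*(1/48) - 30/(34*(-22)) = ⅛ - 30/(-748) = ⅛ - 30*(-1/748) = ⅛ + 15/374 = 247/1496 ≈ 0.16511)
J² = (247/1496)² = 61009/2238016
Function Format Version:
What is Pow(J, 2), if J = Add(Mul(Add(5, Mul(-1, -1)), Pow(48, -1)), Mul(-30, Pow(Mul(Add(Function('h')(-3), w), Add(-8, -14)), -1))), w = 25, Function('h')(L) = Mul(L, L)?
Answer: Rational(61009, 2238016) ≈ 0.027260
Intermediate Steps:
Function('h')(L) = Pow(L, 2)
J = Rational(247, 1496) (J = Add(Mul(Add(5, Mul(-1, -1)), Pow(48, -1)), Mul(-30, Pow(Mul(Add(Pow(-3, 2), 25), Add(-8, -14)), -1))) = Add(Mul(Add(5, 1), Rational(1, 48)), Mul(-30, Pow(Mul(Add(9, 25), -22), -1))) = Add(Mul(6, Rational(1, 48)), Mul(-30, Pow(Mul(34, -22), -1))) = Add(Rational(1, 8), Mul(-30, Pow(-748, -1))) = Add(Rational(1, 8), Mul(-30, Rational(-1, 748))) = Add(Rational(1, 8), Rational(15, 374)) = Rational(247, 1496) ≈ 0.16511)
Pow(J, 2) = Pow(Rational(247, 1496), 2) = Rational(61009, 2238016)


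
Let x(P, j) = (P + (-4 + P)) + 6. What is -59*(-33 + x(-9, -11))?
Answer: 2891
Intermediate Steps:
x(P, j) = 2 + 2*P (x(P, j) = (-4 + 2*P) + 6 = 2 + 2*P)
-59*(-33 + x(-9, -11)) = -59*(-33 + (2 + 2*(-9))) = -59*(-33 + (2 - 18)) = -59*(-33 - 16) = -59*(-49) = 2891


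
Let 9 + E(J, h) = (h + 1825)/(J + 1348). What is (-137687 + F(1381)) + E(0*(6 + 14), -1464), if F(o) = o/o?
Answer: -185612499/1348 ≈ -1.3769e+5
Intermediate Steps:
F(o) = 1
E(J, h) = -9 + (1825 + h)/(1348 + J) (E(J, h) = -9 + (h + 1825)/(J + 1348) = -9 + (1825 + h)/(1348 + J))
(-137687 + F(1381)) + E(0*(6 + 14), -1464) = (-137687 + 1) + (-10307 - 1464 - 0*(6 + 14))/(1348 + 0*(6 + 14)) = -137686 + (-10307 - 1464 - 0*20)/(1348 + 0*20) = -137686 + (-10307 - 1464 - 9*0)/(1348 + 0) = -137686 + (-10307 - 1464 + 0)/1348 = -137686 + (1/1348)*(-11771) = -137686 - 11771/1348 = -185612499/1348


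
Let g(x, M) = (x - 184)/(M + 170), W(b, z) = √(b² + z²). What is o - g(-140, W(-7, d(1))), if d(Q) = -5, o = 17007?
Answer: 245149431/14413 - 162*√74/14413 ≈ 17009.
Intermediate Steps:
g(x, M) = (-184 + x)/(170 + M)
o - g(-140, W(-7, d(1))) = 17007 - (-184 - 140)/(170 + √((-7)² + (-5)²)) = 17007 - (-324)/(170 + √(49 + 25)) = 17007 - (-324)/(170 + √74) = 17007 + 324/(170 + √74)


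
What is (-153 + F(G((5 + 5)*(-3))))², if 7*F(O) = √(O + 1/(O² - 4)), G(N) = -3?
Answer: (5355 - I*√70)²/1225 ≈ 23409.0 - 73.148*I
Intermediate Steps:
F(O) = √(O + 1/(-4 + O²))/7 (F(O) = √(O + 1/(O² - 4))/7 = √(O + 1/(-4 + O²))/7)
(-153 + F(G((5 + 5)*(-3))))² = (-153 + √((1 - 3*(-4 + (-3)²))/(-4 + (-3)²))/7)² = (-153 + √((1 - 3*(-4 + 9))/(-4 + 9))/7)² = (-153 + √((1 - 3*5)/5)/7)² = (-153 + √((1 - 15)/5)/7)² = (-153 + √((⅕)*(-14))/7)² = (-153 + √(-14/5)/7)² = (-153 + (I*√70/5)/7)² = (-153 + I*√70/35)²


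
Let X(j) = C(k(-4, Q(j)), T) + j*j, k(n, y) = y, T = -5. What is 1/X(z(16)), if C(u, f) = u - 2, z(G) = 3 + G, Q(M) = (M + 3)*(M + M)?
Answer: 1/1195 ≈ 0.00083682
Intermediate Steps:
Q(M) = 2*M*(3 + M) (Q(M) = (3 + M)*(2*M) = 2*M*(3 + M))
C(u, f) = -2 + u
X(j) = -2 + j**2 + 2*j*(3 + j) (X(j) = (-2 + 2*j*(3 + j)) + j*j = (-2 + 2*j*(3 + j)) + j**2 = -2 + j**2 + 2*j*(3 + j))
1/X(z(16)) = 1/(-2 + 3*(3 + 16)**2 + 6*(3 + 16)) = 1/(-2 + 3*19**2 + 6*19) = 1/(-2 + 3*361 + 114) = 1/(-2 + 1083 + 114) = 1/1195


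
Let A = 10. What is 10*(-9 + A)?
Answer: 10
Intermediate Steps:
10*(-9 + A) = 10*(-9 + 10) = 10*1 = 10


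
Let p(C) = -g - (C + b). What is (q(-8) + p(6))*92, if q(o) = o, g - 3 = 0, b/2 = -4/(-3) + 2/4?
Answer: -5704/3 ≈ -1901.3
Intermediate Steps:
b = 11/3 (b = 2*(-4/(-3) + 2/4) = 2*(-4*(-⅓) + 2*(¼)) = 2*(4/3 + ½) = 2*(11/6) = 11/3 ≈ 3.6667)
g = 3 (g = 3 + 0 = 3)
p(C) = -20/3 - C (p(C) = -1*3 - (C + 11/3) = -3 - (11/3 + C) = -3 + (-11/3 - C) = -20/3 - C)
(q(-8) + p(6))*92 = (-8 + (-20/3 - 1*6))*92 = (-8 + (-20/3 - 6))*92 = (-8 - 38/3)*92 = -62/3*92 = -5704/3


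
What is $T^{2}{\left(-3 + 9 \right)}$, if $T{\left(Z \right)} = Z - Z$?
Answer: $0$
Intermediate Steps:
$T{\left(Z \right)} = 0$
$T^{2}{\left(-3 + 9 \right)} = 0^{2} = 0$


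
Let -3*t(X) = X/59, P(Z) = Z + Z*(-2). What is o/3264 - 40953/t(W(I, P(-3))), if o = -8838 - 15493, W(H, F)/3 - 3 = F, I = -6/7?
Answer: 1314403157/3264 ≈ 4.0270e+5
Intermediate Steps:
I = -6/7 (I = -6*1/7 = -6/7 ≈ -0.85714)
P(Z) = -Z (P(Z) = Z - 2*Z = -Z)
W(H, F) = 9 + 3*F
t(X) = -X/177 (t(X) = -X/(3*59) = -X/177)
o = -24331
o/3264 - 40953/t(W(I, P(-3))) = -24331/3264 - 40953*(-177/(9 + 3*(-1*(-3)))) = -24331*1/3264 - 40953*(-177/(9 + 3*3)) = -24331/3264 - 40953*(-177/(9 + 9)) = -24331/3264 - 40953/((-1/177*18)) = -24331/3264 - 40953/(-6/59) = -24331/3264 - 40953*(-59/6) = -24331/3264 + 805409/2 = 1314403157/3264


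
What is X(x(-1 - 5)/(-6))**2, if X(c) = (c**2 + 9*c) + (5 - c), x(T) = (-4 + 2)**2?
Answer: 1/81 ≈ 0.012346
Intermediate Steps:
x(T) = 4 (x(T) = (-2)**2 = 4)
X(c) = 5 + c**2 + 8*c
X(x(-1 - 5)/(-6))**2 = (5 + (4/(-6))**2 + 8*(4/(-6)))**2 = (5 + (4*(-1/6))**2 + 8*(4*(-1/6)))**2 = (5 + (-2/3)**2 + 8*(-2/3))**2 = (5 + 4/9 - 16/3)**2 = (1/9)**2 = 1/81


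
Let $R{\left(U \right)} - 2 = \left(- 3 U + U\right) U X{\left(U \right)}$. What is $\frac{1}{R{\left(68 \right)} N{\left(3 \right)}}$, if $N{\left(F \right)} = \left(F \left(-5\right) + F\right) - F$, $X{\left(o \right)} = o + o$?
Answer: $\frac{1}{18865890} \approx 5.3006 \cdot 10^{-8}$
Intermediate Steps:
$X{\left(o \right)} = 2 o$
$N{\left(F \right)} = - 5 F$ ($N{\left(F \right)} = \left(- 5 F + F\right) - F = - 4 F - F = - 5 F$)
$R{\left(U \right)} = 2 - 4 U^{3}$ ($R{\left(U \right)} = 2 + \left(- 3 U + U\right) U 2 U = 2 + - 2 U U 2 U = 2 + - 2 U^{2} \cdot 2 U = 2 - 4 U^{3}$)
$\frac{1}{R{\left(68 \right)} N{\left(3 \right)}} = \frac{1}{\left(2 - 4 \cdot 68^{3}\right) \left(\left(-5\right) 3\right)} = \frac{1}{\left(2 - 1257728\right) \left(-15\right)} = \frac{1}{\left(-1257726\right) \left(-15\right)} = \frac{1}{18865890}$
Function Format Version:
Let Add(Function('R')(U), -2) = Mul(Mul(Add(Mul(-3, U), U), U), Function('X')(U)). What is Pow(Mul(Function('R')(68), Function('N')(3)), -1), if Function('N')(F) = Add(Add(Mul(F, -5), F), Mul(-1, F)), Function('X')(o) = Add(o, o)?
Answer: Rational(1, 18865890) ≈ 5.3006e-8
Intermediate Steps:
Function('X')(o) = Mul(2, o)
Function('N')(F) = Mul(-5, F) (Function('N')(F) = Add(Add(Mul(-5, F), F), Mul(-1, F)) = Add(Mul(-4, F), Mul(-1, F)) = Mul(-5, F))
Function('R')(U) = Add(2, Mul(-4, Pow(U, 3))) (Function('R')(U) = Add(2, Mul(Mul(Add(Mul(-3, U), U), U), Mul(2, U))) = Add(2, Mul(Mul(Mul(-2, U), U), Mul(2, U))) = Add(2, Mul(Mul(-2, Pow(U, 2)), Mul(2, U))) = Add(2, Mul(-4, Pow(U, 3))))
Pow(Mul(Function('R')(68), Function('N')(3)), -1) = Pow(Mul(Add(2, Mul(-4, Pow(68, 3))), Mul(-5, 3)), -1) = Pow(Mul(Add(2, Mul(-4, 314432)), -15), -1) = Pow(Mul(Add(2, -1257728), -15), -1) = Pow(Mul(-1257726, -15), -1) = Pow(18865890, -1) = Rational(1, 18865890)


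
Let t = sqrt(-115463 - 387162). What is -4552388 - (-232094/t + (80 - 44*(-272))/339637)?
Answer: -1546159415204/339637 - 232094*I*sqrt(20105)/100525 ≈ -4.5524e+6 - 327.37*I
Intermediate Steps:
t = 5*I*sqrt(20105) (t = sqrt(-502625) = 5*I*sqrt(20105) ≈ 708.96*I)
-4552388 - (-232094/t + (80 - 44*(-272))/339637) = -4552388 - (-232094*(-I*sqrt(20105)/100525) + (80 - 44*(-272))/339637) = -4552388 - (-(-232094)*I*sqrt(20105)/100525 + (80 + 11968)*(1/339637)) = -4552388 - (232094*I*sqrt(20105)/100525 + 12048*(1/339637)) = -4552388 - (232094*I*sqrt(20105)/100525 + 12048/339637) = -4552388 - (12048/339637 + 232094*I*sqrt(20105)/100525) = -4552388 + (-12048/339637 - 232094*I*sqrt(20105)/100525) = -1546159415204/339637 - 232094*I*sqrt(20105)/100525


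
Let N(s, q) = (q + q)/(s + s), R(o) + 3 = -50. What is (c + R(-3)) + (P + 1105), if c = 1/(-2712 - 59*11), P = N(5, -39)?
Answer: 17547776/16805 ≈ 1044.2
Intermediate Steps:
R(o) = -53 (R(o) = -3 - 50 = -53)
N(s, q) = q/s (N(s, q) = (2*q)/((2*s)) = (2*q)*(1/(2*s)) = q/s)
P = -39/5 ≈ -7.8000
c = -1/3361 (c = 1/(-2712 - 649) = 1/(-3361) = -1/3361 ≈ -0.00029753)
(c + R(-3)) + (P + 1105) = (-1/3361 - 53) + (-39/5 + 1105) = -178134/3361 + 5486/5 = 17547776/16805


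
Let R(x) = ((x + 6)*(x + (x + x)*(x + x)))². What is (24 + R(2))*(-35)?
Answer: -726600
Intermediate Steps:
R(x) = (6 + x)²*(x + 4*x²)² (R(x) = ((6 + x)*(x + (2*x)*(2*x)))² = ((6 + x)*(x + 4*x²))² = (6 + x)²*(x + 4*x²)²)
(24 + R(2))*(-35) = (24 + 2²*(1 + 4*2)²*(6 + 2)²)*(-35) = (24 + 4*(1 + 8)²*8²)*(-35) = (24 + 4*9²*64)*(-35) = (24 + 4*81*64)*(-35) = (24 + 20736)*(-35) = 20760*(-35) = -726600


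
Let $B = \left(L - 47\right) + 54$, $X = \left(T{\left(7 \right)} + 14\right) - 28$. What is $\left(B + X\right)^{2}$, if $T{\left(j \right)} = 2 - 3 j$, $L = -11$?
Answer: $1369$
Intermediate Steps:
$X = -33$ ($X = \left(\left(2 - 21\right) + 14\right) - 28 = \left(-19 + 14\right) - 28 = -5 - 28 = -33$)
$B = -4$ ($B = \left(-11 - 47\right) + 54 = -58 + 54 = -4$)
$\left(B + X\right)^{2} = \left(-4 - 33\right)^{2} = \left(-37\right)^{2} = 1369$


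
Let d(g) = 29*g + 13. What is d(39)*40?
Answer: 45760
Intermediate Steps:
d(g) = 13 + 29*g
d(39)*40 = (13 + 29*39)*40 = (13 + 1131)*40 = 1144*40 = 45760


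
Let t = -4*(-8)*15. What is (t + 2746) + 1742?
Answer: 4968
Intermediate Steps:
t = 480 (t = 32*15 = 480)
(t + 2746) + 1742 = (480 + 2746) + 1742 = 3226 + 1742 = 4968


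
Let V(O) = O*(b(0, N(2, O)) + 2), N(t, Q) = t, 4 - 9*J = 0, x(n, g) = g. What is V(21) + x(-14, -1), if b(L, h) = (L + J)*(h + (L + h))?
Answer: 235/3 ≈ 78.333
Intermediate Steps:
J = 4/9 (J = 4/9 - ⅑*0 = 4/9 + 0 = 4/9 ≈ 0.44444)
b(L, h) = (4/9 + L)*(L + 2*h) (b(L, h) = (L + 4/9)*(h + (L + h)) = (4/9 + L)*(L + 2*h))
V(O) = 34*O/9 (V(O) = O*((0² + (4/9)*0 + (8/9)*2 + 2*0*2) + 2) = O*((0 + 0 + 16/9 + 0) + 2) = O*(16/9 + 2) = O*(34/9) = 34*O/9)
V(21) + x(-14, -1) = (34/9)*21 - 1 = 238/3 - 1 = 235/3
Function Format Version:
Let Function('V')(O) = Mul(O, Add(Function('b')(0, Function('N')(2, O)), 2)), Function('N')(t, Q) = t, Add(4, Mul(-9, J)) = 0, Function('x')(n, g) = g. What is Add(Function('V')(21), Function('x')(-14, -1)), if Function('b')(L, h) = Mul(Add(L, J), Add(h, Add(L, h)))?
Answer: Rational(235, 3) ≈ 78.333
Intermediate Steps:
J = Rational(4, 9) (J = Add(Rational(4, 9), Mul(Rational(-1, 9), 0)) = Add(Rational(4, 9), 0) = Rational(4, 9) ≈ 0.44444)
Function('b')(L, h) = Mul(Add(Rational(4, 9), L), Add(L, Mul(2, h))) (Function('b')(L, h) = Mul(Add(L, Rational(4, 9)), Add(h, Add(L, h))) = Mul(Add(Rational(4, 9), L), Add(L, Mul(2, h))))
Function('V')(O) = Mul(Rational(34, 9), O) (Function('V')(O) = Mul(O, Add(Add(Pow(0, 2), Mul(Rational(4, 9), 0), Mul(Rational(8, 9), 2), Mul(2, 0, 2)), 2)) = Mul(O, Add(Add(0, 0, Rational(16, 9), 0), 2)) = Mul(O, Add(Rational(16, 9), 2)) = Mul(O, Rational(34, 9)) = Mul(Rational(34, 9), O))
Add(Function('V')(21), Function('x')(-14, -1)) = Add(Mul(Rational(34, 9), 21), -1) = Add(Rational(238, 3), -1) = Rational(235, 3)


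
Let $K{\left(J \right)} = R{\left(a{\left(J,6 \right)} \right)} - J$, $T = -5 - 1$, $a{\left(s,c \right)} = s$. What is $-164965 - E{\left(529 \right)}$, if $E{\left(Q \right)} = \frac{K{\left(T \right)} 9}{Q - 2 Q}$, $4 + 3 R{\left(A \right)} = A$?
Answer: $- \frac{87266461}{529} \approx -1.6497 \cdot 10^{5}$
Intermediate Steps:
$R{\left(A \right)} = - \frac{4}{3} + \frac{A}{3}$
$T = -6$
$K{\left(J \right)} = - \frac{4}{3} - \frac{2 J}{3}$ ($K{\left(J \right)} = \left(- \frac{4}{3} + \frac{J}{3}\right) - J = - \frac{4}{3} - \frac{2 J}{3}$)
$E{\left(Q \right)} = - \frac{24}{Q}$ ($E{\left(Q \right)} = \frac{\left(- \frac{4}{3} - -4\right) 9}{Q - 2 Q} = \frac{\left(- \frac{4}{3} + 4\right) 9}{\left(-1\right) Q} = \frac{8}{3} \cdot 9 \left(- \frac{1}{Q}\right) = 24 \left(- \frac{1}{Q}\right) = - \frac{24}{Q}$)
$-164965 - E{\left(529 \right)} = -164965 - - \frac{24}{529} = -164965 + \frac{24}{529} = - \frac{87266461}{529}$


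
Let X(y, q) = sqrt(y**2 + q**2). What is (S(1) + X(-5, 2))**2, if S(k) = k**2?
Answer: (1 + sqrt(29))**2 ≈ 40.770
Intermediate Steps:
X(y, q) = sqrt(q**2 + y**2)
(S(1) + X(-5, 2))**2 = (1**2 + sqrt(2**2 + (-5)**2))**2 = (1 + sqrt(4 + 25))**2 = (1 + sqrt(29))**2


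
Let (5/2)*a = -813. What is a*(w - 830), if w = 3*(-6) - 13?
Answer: 1399986/5 ≈ 2.8000e+5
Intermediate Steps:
a = -1626/5 (a = (⅖)*(-813) = -1626/5 ≈ -325.20)
w = -31 (w = -18 - 13 = -31)
a*(w - 830) = -1626*(-31 - 830)/5 = -1626/5*(-861) = 1399986/5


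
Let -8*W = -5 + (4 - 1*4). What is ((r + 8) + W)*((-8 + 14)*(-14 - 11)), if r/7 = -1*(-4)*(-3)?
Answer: 45225/4 ≈ 11306.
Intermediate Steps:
r = -84 (r = 7*(-1*(-4)*(-3)) = 7*(4*(-3)) = 7*(-12) = -84)
W = 5/8 (W = -(-5 + (4 - 1*4))/8 = -(-5 + (4 - 4))/8 = -(-5 + 0)/8 = -1/8*(-5) = 5/8 ≈ 0.62500)
((r + 8) + W)*((-8 + 14)*(-14 - 11)) = ((-84 + 8) + 5/8)*((-8 + 14)*(-14 - 11)) = (-76 + 5/8)*(6*(-25)) = -603/8*(-150) = 45225/4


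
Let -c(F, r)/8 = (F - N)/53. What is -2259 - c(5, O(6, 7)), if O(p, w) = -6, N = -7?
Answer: -119631/53 ≈ -2257.2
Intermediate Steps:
c(F, r) = -56/53 - 8*F/53 (c(F, r) = -8*(F - 1*(-7))/53 = -8*(F + 7)/53 = -8*(7 + F)/53 = -8*(7/53 + F/53) = -56/53 - 8*F/53)
-2259 - c(5, O(6, 7)) = -2259 - (-56/53 - 8/53*5) = -2259 - (-56/53 - 40/53) = -2259 - 1*(-96/53) = -2259 + 96/53 = -119631/53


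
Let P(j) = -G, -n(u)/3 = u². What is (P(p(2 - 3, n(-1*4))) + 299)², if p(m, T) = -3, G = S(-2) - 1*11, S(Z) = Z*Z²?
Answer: 101124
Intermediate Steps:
S(Z) = Z³
G = -19 (G = (-2)³ - 1*11 = -8 - 11 = -19)
n(u) = -3*u²
P(j) = 19 (P(j) = -1*(-19) = 19)
(P(p(2 - 3, n(-1*4))) + 299)² = (19 + 299)² = 318² = 101124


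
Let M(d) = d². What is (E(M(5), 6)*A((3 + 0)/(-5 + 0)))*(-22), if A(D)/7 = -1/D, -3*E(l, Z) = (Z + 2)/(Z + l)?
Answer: 6160/279 ≈ 22.079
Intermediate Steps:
E(l, Z) = -(2 + Z)/(3*(Z + l)) (E(l, Z) = -(Z + 2)/(3*(Z + l)) = -(2 + Z)/(3*(Z + l)))
A(D) = -7/D (A(D) = 7*(-1/D) = -7/D)
(E(M(5), 6)*A((3 + 0)/(-5 + 0)))*(-22) = (((-2 - 1*6)/(3*(6 + 5²)))*(-7*(-5 + 0)/(3 + 0)))*(-22) = (((-2 - 6)/(3*(6 + 25)))*(-7/(3/(-5))))*(-22) = (((⅓)*(-8)/31)*(-7/(3*(-⅕))))*(-22) = (((⅓)*(1/31)*(-8))*(-7/(-⅗)))*(-22) = -(-56)*(-5)/(93*3)*(-22) = -8/93*35/3*(-22) = -280/279*(-22) = 6160/279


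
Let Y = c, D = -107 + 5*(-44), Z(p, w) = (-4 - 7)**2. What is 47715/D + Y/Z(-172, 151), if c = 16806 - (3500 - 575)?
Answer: -411476/13189 ≈ -31.198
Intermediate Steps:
Z(p, w) = 121 (Z(p, w) = (-11)**2 = 121)
D = -327 (D = -107 - 220 = -327)
c = 13881 (c = 16806 - 1*2925 = 16806 - 2925 = 13881)
Y = 13881
47715/D + Y/Z(-172, 151) = 47715/(-327) + 13881/121 = 47715*(-1/327) + 13881*(1/121) = -15905/109 + 13881/121 = -411476/13189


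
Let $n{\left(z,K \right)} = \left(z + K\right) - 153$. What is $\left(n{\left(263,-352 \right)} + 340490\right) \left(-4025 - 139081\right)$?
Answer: $-48691530288$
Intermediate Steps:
$n{\left(z,K \right)} = -153 + K + z$ ($n{\left(z,K \right)} = \left(K + z\right) - 153 = -153 + K + z$)
$\left(n{\left(263,-352 \right)} + 340490\right) \left(-4025 - 139081\right) = \left(\left(-153 - 352 + 263\right) + 340490\right) \left(-4025 - 139081\right) = \left(-242 + 340490\right) \left(-143106\right) = 340248 \left(-143106\right) = -48691530288$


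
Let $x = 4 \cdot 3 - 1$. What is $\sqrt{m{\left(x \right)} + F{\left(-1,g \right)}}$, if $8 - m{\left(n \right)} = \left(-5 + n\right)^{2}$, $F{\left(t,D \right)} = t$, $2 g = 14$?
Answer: $i \sqrt{29} \approx 5.3852 i$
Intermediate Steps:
$g = 7$ ($g = \frac{1}{2} \cdot 14 = 7$)
$x = 11$ ($x = 12 - 1 = 11$)
$m{\left(n \right)} = 8 - \left(-5 + n\right)^{2}$
$\sqrt{m{\left(x \right)} + F{\left(-1,g \right)}} = \sqrt{\left(8 - \left(-5 + 11\right)^{2}\right) - 1} = \sqrt{\left(8 - 6^{2}\right) - 1} = \sqrt{\left(8 - 36\right) - 1} = \sqrt{-28 - 1} = \sqrt{-29} = i \sqrt{29}$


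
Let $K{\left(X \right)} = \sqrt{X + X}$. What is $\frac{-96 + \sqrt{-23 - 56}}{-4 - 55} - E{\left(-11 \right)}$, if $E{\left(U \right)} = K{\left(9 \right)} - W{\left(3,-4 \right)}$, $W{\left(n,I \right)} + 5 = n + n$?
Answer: $\frac{155}{59} - 3 \sqrt{2} - \frac{i \sqrt{79}}{59} \approx -1.6155 - 0.15065 i$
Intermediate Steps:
$K{\left(X \right)} = \sqrt{2} \sqrt{X}$ ($K{\left(X \right)} = \sqrt{2 X} = \sqrt{2} \sqrt{X}$)
$W{\left(n,I \right)} = -5 + 2 n$ ($W{\left(n,I \right)} = -5 + \left(n + n\right) = -5 + 2 n$)
$E{\left(U \right)} = -1 + 3 \sqrt{2}$ ($E{\left(U \right)} = \sqrt{2} \sqrt{9} - \left(-5 + 2 \cdot 3\right) = \sqrt{2} \cdot 3 - \left(-5 + 6\right) = 3 \sqrt{2} - 1 = -1 + 3 \sqrt{2}$)
$\frac{-96 + \sqrt{-23 - 56}}{-4 - 55} - E{\left(-11 \right)} = \frac{-96 + \sqrt{-23 - 56}}{-4 - 55} - \left(-1 + 3 \sqrt{2}\right) = \frac{-96 + \sqrt{-79}}{-59} + \left(1 - 3 \sqrt{2}\right) = - \frac{-96 + i \sqrt{79}}{59} + \left(1 - 3 \sqrt{2}\right) = \left(\frac{96}{59} - \frac{i \sqrt{79}}{59}\right) + \left(1 - 3 \sqrt{2}\right) = \frac{155}{59} - 3 \sqrt{2} - \frac{i \sqrt{79}}{59}$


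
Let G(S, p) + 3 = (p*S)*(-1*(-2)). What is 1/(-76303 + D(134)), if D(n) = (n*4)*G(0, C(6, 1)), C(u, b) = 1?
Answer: -1/77911 ≈ -1.2835e-5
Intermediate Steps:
G(S, p) = -3 + 2*S*p (G(S, p) = -3 + (p*S)*(-1*(-2)) = -3 + (S*p)*2 = -3 + 2*S*p)
D(n) = -12*n (D(n) = (n*4)*(-3 + 2*0*1) = (4*n)*(-3 + 0) = (4*n)*(-3) = -12*n)
1/(-76303 + D(134)) = 1/(-76303 - 12*134) = 1/(-76303 - 1608) = 1/(-77911) = -1/77911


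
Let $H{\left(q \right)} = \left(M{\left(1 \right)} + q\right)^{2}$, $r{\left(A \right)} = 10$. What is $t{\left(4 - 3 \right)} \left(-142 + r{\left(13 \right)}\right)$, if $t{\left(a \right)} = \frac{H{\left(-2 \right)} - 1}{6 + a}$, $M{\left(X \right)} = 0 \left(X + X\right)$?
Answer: $- \frac{396}{7} \approx -56.571$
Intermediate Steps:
$M{\left(X \right)} = 0$ ($M{\left(X \right)} = 0 \cdot 2 X = 0$)
$H{\left(q \right)} = q^{2}$ ($H{\left(q \right)} = \left(0 + q\right)^{2} = q^{2}$)
$t{\left(a \right)} = \frac{3}{6 + a}$ ($t{\left(a \right)} = \frac{\left(-2\right)^{2} - 1}{6 + a} = \frac{4 - 1}{6 + a} = \frac{3}{6 + a}$)
$t{\left(4 - 3 \right)} \left(-142 + r{\left(13 \right)}\right) = \frac{3}{6 + \left(4 - 3\right)} \left(-142 + 10\right) = \frac{3}{6 + 1} \left(-132\right) = \frac{3}{7} \left(-132\right) = - \frac{396}{7}$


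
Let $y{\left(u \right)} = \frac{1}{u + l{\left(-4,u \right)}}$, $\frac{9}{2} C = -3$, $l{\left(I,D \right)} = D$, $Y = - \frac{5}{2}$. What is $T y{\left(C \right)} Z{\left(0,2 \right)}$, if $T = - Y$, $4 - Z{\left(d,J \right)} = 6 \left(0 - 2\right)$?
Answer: $-30$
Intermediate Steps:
$Y = - \frac{5}{2}$ ($Y = \left(-5\right) \frac{1}{2} = - \frac{5}{2} \approx -2.5$)
$Z{\left(d,J \right)} = 16$ ($Z{\left(d,J \right)} = 4 - 6 \left(0 - 2\right) = 4 - 6 \left(-2\right) = 4 - -12 = 4 + 12 = 16$)
$C = - \frac{2}{3}$ ($C = \frac{2}{9} \left(-3\right) = - \frac{2}{3} \approx -0.66667$)
$y{\left(u \right)} = \frac{1}{2 u}$ ($y{\left(u \right)} = \frac{1}{u + u} = \frac{1}{2 u}$)
$T = \frac{5}{2}$ ($T = \left(-1\right) \left(- \frac{5}{2}\right) = \frac{5}{2} \approx 2.5$)
$T y{\left(C \right)} Z{\left(0,2 \right)} = \frac{5 \frac{1}{2 \left(- \frac{2}{3}\right)}}{2} \cdot 16 = \frac{5 \cdot \frac{1}{2} \left(- \frac{3}{2}\right)}{2} \cdot 16 = \frac{5}{2} \left(- \frac{3}{4}\right) 16 = \left(- \frac{15}{8}\right) 16 = -30$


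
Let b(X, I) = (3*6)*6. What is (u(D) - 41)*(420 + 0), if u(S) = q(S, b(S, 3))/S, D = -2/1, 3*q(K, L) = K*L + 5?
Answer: -2450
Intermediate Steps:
b(X, I) = 108 (b(X, I) = 18*6 = 108)
q(K, L) = 5/3 + K*L/3 (q(K, L) = (K*L + 5)/3 = (5 + K*L)/3 = 5/3 + K*L/3)
D = -2 (D = -2*1 = -2)
u(S) = (5/3 + 36*S)/S (u(S) = (5/3 + (⅓)*S*108)/S = (5/3 + 36*S)/S)
(u(D) - 41)*(420 + 0) = ((36 + (5/3)/(-2)) - 41)*(420 + 0) = ((36 + (5/3)*(-½)) - 41)*420 = ((36 - ⅚) - 41)*420 = (211/6 - 41)*420 = -35/6*420 = -2450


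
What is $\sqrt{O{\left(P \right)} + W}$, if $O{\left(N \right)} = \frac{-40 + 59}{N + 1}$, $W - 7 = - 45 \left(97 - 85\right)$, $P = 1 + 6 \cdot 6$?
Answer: $\frac{i \sqrt{2130}}{2} \approx 23.076 i$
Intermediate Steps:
$P = 37$ ($P = 1 + 36 = 37$)
$W = -533$ ($W = 7 - 45 \left(97 - 85\right) = 7 - 540 = -533$)
$O{\left(N \right)} = \frac{19}{1 + N}$
$\sqrt{O{\left(P \right)} + W} = \sqrt{\frac{19}{1 + 37} - 533} = \sqrt{\frac{19}{38} - 533} = \sqrt{19 \cdot \frac{1}{38} - 533} = \sqrt{\frac{1}{2} - 533} = \sqrt{- \frac{1065}{2}} = \frac{i \sqrt{2130}}{2}$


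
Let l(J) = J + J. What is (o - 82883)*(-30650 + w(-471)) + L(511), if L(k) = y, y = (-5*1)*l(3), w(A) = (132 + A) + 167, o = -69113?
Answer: 4684820682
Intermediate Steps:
l(J) = 2*J
w(A) = 299 + A
y = -30 (y = (-5*1)*(2*3) = -5*6 = -30)
L(k) = -30
(o - 82883)*(-30650 + w(-471)) + L(511) = (-69113 - 82883)*(-30650 + (299 - 471)) - 30 = -151996*(-30650 - 172) - 30 = -151996*(-30822) - 30 = 4684820712 - 30 = 4684820682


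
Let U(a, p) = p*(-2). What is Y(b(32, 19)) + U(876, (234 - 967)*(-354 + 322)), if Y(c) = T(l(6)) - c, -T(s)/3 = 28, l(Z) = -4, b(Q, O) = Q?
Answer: -47028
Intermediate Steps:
T(s) = -84 (T(s) = -3*28 = -84)
U(a, p) = -2*p
Y(c) = -84 - c
Y(b(32, 19)) + U(876, (234 - 967)*(-354 + 322)) = (-84 - 1*32) - 2*(234 - 967)*(-354 + 322) = (-84 - 32) - (-1466)*(-32) = -116 - 2*23456 = -116 - 46912 = -47028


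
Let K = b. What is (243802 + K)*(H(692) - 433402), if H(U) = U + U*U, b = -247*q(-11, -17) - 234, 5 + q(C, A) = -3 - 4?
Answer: 11378437928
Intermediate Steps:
q(C, A) = -12 (q(C, A) = -5 + (-3 - 4) = -5 - 7 = -12)
b = 2730 (b = -247*(-12) - 234 = 2964 - 234 = 2730)
K = 2730
H(U) = U + U**2
(243802 + K)*(H(692) - 433402) = (243802 + 2730)*(692*(1 + 692) - 433402) = 246532*(692*693 - 433402) = 246532*(479556 - 433402) = 246532*46154 = 11378437928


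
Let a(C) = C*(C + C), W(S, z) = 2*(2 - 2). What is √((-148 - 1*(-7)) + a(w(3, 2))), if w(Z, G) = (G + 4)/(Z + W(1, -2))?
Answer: I*√133 ≈ 11.533*I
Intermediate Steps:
W(S, z) = 0 (W(S, z) = 2*0 = 0)
w(Z, G) = (4 + G)/Z (w(Z, G) = (G + 4)/(Z + 0) = (4 + G)/Z)
a(C) = 2*C² (a(C) = C*(2*C) = 2*C²)
√((-148 - 1*(-7)) + a(w(3, 2))) = √((-148 - 1*(-7)) + 2*((4 + 2)/3)²) = √((-148 + 7) + 2*((⅓)*6)²) = √(-141 + 2*2²) = √(-141 + 2*4) = √(-141 + 8) = √(-133) = I*√133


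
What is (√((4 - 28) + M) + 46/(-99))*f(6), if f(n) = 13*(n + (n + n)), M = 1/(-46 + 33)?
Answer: -1196/11 + 18*I*√4069 ≈ -108.73 + 1148.2*I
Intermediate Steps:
M = -1/13 (M = 1/(-13) = -1/13 ≈ -0.076923)
f(n) = 39*n (f(n) = 13*(n + 2*n) = 13*(3*n) = 39*n)
(√((4 - 28) + M) + 46/(-99))*f(6) = (√((4 - 28) - 1/13) + 46/(-99))*(39*6) = (√(-24 - 1/13) + 46*(-1/99))*234 = (√(-313/13) - 46/99)*234 = (I*√4069/13 - 46/99)*234 = (-46/99 + I*√4069/13)*234 = -1196/11 + 18*I*√4069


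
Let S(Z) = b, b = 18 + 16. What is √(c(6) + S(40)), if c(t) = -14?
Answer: 2*√5 ≈ 4.4721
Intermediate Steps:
b = 34
S(Z) = 34
√(c(6) + S(40)) = √(-14 + 34) = √20 = 2*√5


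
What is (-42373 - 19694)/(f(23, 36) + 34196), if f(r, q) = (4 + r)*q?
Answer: -62067/35168 ≈ -1.7649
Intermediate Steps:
f(r, q) = q*(4 + r)
(-42373 - 19694)/(f(23, 36) + 34196) = (-42373 - 19694)/(36*(4 + 23) + 34196) = -62067/(36*27 + 34196) = -62067/(972 + 34196) = -62067/35168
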